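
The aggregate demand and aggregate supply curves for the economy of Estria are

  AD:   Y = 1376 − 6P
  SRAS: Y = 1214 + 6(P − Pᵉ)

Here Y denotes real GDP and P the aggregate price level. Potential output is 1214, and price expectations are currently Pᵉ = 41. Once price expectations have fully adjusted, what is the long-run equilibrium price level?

Long-run P = 27

Short run: with Pᵉ = 41, SRAS is Y = 968 + 6P. Setting AD = SRAS gives 408 = 12P, so P = 34 and Y = 1376 − 6·34 = 1172.
Output 1172 is below potential 1214, so over time expected prices fall and SRAS shifts right until Y returns to 1214.
Long run: Y = 1214 on the AD curve gives 1214 = 1376 − 6P, so P = 27.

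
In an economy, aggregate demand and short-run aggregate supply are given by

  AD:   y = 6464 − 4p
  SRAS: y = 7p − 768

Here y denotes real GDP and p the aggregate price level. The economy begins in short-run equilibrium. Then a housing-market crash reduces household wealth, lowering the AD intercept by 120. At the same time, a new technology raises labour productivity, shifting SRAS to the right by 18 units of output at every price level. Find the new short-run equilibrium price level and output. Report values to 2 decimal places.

p = 644.91, y = 3764.36

After both shocks: AD is y = 6344 − 4p and SRAS is y = 7p − 750.
Setting them equal: 7094 = 11p, so p = 644.91.
Substituting into AD, y = 3764.36.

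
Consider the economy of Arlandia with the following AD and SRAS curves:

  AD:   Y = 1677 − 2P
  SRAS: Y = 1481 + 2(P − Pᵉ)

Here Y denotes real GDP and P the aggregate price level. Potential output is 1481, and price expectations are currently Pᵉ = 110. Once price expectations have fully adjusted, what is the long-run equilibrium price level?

Short run: with Pᵉ = 110, SRAS is Y = 1261 + 2P. Setting AD = SRAS gives 416 = 4P, so P = 104 and Y = 1677 − 2·104 = 1469.
Output 1469 is below potential 1481, so over time expected prices fall and SRAS shifts right until Y returns to 1481.
Long run: Y = 1481 on the AD curve gives 1481 = 1677 − 2P, so P = 98.

Long-run P = 98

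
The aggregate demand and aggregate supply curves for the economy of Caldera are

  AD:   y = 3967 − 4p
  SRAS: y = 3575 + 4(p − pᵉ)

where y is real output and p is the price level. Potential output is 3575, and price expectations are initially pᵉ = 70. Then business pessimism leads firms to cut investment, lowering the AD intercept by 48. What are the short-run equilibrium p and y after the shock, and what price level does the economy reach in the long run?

Short run: p = 78, y = 3607. Long run: p = 86.

AD shifts left: new AD is y = 3919 − 4p. With pᵉ = 70, SRAS is y = 3295 + 4p.
Short run: 3919 − 4p = 3295 + 4p gives 624 = 8p, so p = 78 and y = 3919 − 4·78 = 3607.
y = 3607 is above potential 3575; expectations adjust and SRAS shifts left until y = 3575.
Long run: on the new AD curve, 3575 = 3919 − 4p gives p = 86.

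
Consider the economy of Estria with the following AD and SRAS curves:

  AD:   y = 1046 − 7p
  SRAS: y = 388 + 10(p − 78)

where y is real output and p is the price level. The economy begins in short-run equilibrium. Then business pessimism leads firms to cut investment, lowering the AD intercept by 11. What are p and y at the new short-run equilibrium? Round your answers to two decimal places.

This is a negative demand shock: AD shifts left.
New AD: y = 1035 − 7p.
SRAS can be written y = 10p − 392.
Set AD = SRAS: 1035 − 7p = 10p − 392, so 1427 = 17p and p = 83.94.
Substituting into AD, y = 447.41.

p = 83.94, y = 447.41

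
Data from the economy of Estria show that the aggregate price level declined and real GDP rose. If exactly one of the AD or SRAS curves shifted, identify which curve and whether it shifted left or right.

SRAS shifted right

P fell and Y rose. An AD shift moves P and Y in the same direction; an SRAS shift moves them in opposite directions.
Here P and Y moved in opposite directions, so the SRAS curve shifted.
Since Y rose, SRAS shifted right.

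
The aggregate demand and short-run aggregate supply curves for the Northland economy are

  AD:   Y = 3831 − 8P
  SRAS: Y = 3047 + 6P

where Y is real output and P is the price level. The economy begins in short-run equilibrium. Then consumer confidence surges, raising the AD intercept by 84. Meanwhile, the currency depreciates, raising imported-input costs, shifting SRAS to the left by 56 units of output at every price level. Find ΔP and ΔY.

After both shocks: AD is Y = 3915 − 8P and SRAS is Y = 2991 + 6P.
Setting them equal: 924 = 14P, so P = 66.
Y = 3915 − 8·66 = 3387.
Initially P = 56, Y = 3383, so ΔP = +10 and ΔY = +4.

ΔP = +10, ΔY = +4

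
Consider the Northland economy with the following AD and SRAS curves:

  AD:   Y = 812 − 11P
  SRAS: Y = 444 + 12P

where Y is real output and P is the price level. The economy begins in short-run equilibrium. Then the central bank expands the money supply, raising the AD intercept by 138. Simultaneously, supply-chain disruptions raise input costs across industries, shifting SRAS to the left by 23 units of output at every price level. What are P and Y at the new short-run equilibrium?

P = 23, Y = 697

After both shocks: AD is Y = 950 − 11P and SRAS is Y = 421 + 12P.
Setting them equal: 529 = 23P, so P = 23.
Y = 950 − 11·23 = 697.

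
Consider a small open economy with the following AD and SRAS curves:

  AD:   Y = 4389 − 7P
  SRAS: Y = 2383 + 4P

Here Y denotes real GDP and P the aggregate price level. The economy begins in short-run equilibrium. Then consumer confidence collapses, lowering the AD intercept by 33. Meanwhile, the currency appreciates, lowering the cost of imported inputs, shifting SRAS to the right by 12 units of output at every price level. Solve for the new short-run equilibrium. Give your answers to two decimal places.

P = 178.27, Y = 3108.09

After both shocks: AD is Y = 4356 − 7P and SRAS is Y = 2395 + 4P.
Setting them equal: 1961 = 11P, so P = 178.27.
Substituting into AD, Y = 3108.09.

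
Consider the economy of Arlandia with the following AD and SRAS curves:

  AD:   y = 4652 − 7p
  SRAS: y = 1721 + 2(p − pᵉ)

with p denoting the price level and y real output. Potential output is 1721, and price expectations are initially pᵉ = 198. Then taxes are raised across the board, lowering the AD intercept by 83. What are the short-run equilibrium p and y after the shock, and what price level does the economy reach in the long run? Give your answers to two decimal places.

AD shifts left: new AD is y = 4569 − 7p. With pᵉ = 198, SRAS is y = 1325 + 2p.
Short run: 4569 − 7p = 1325 + 2p gives 3244 = 9p, so p = 360.44 and y = 4569 − 7p = 2045.89.
y = 2045.89 is above potential 1721; expectations adjust and SRAS shifts left until y = 1721.
Long run: on the new AD curve, 1721 = 4569 − 7p gives p = 406.86.

Short run: p = 360.44, y = 2045.89. Long run: p = 406.86.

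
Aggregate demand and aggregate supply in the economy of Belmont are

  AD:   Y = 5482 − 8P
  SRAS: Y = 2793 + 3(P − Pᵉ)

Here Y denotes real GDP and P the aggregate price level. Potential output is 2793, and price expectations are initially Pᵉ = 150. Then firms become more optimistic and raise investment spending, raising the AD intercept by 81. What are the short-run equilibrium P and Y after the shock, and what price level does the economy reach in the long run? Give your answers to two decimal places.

AD shifts right: new AD is Y = 5563 − 8P. With Pᵉ = 150, SRAS is Y = 2343 + 3P.
Short run: 5563 − 8P = 2343 + 3P gives 3220 = 11P, so P = 292.73 and Y = 5563 − 8P = 3221.18.
Y = 3221.18 is above potential 2793; expectations adjust and SRAS shifts left until Y = 2793.
Long run: on the new AD curve, 2793 = 5563 − 8P gives P = 346.25.

Short run: P = 292.73, Y = 3221.18. Long run: P = 346.25.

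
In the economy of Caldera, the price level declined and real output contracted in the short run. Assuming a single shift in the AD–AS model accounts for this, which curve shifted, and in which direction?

P fell and Y fell. An AD shift moves P and Y in the same direction; an SRAS shift moves them in opposite directions.
Here P and Y moved in the same direction, so the AD curve shifted.
Since Y fell, AD shifted left.

AD shifted left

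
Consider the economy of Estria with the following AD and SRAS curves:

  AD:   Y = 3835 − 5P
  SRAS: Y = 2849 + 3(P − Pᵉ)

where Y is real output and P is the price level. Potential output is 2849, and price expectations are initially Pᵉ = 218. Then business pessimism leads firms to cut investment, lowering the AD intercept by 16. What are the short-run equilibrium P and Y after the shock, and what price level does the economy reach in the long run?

Short run: P = 203, Y = 2804. Long run: P = 194.

AD shifts left: new AD is Y = 3819 − 5P. With Pᵉ = 218, SRAS is Y = 2195 + 3P.
Short run: 3819 − 5P = 2195 + 3P gives 1624 = 8P, so P = 203 and Y = 3819 − 5·203 = 2804.
Y = 2804 is below potential 2849; expectations adjust and SRAS shifts right until Y = 2849.
Long run: on the new AD curve, 2849 = 3819 − 5P gives P = 194.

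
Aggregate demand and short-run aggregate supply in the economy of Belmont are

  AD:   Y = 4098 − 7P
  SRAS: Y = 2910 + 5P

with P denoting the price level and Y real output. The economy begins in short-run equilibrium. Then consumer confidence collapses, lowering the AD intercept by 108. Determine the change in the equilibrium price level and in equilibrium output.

This is a negative demand shock: AD shifts left.
New AD: Y = 3990 − 7P.
Set AD = SRAS: 3990 − 7P = 2910 + 5P, so 1080 = 12P and P = 90.
Y = 3990 − 7·90 = 3360.
Initially P = 99, Y = 3405, so ΔP = -9 and ΔY = -45.

ΔP = -9, ΔY = -45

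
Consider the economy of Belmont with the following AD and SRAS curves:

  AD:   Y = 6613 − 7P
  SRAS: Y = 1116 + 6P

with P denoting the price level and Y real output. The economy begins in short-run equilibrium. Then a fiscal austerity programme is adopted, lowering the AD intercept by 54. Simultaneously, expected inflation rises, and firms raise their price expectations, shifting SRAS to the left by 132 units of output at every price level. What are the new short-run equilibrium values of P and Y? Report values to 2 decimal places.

After both shocks: AD is Y = 6559 − 7P and SRAS is Y = 984 + 6P.
Setting them equal: 5575 = 13P, so P = 428.85.
Substituting into AD, Y = 3557.08.

P = 428.85, Y = 3557.08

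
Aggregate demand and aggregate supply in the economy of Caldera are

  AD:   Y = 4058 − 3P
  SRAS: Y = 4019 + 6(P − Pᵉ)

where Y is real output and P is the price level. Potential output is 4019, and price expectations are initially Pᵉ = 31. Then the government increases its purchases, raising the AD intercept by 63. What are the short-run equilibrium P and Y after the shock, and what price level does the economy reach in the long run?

AD shifts right: new AD is Y = 4121 − 3P. With Pᵉ = 31, SRAS is Y = 3833 + 6P.
Short run: 4121 − 3P = 3833 + 6P gives 288 = 9P, so P = 32 and Y = 4121 − 3·32 = 4025.
Y = 4025 is above potential 4019; expectations adjust and SRAS shifts left until Y = 4019.
Long run: on the new AD curve, 4019 = 4121 − 3P gives P = 34.

Short run: P = 32, Y = 4025. Long run: P = 34.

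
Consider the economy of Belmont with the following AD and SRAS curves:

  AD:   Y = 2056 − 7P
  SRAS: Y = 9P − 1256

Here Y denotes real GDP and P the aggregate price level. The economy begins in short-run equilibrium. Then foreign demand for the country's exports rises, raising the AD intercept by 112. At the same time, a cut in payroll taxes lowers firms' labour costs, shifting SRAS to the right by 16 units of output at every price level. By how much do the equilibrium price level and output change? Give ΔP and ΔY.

After both shocks: AD is Y = 2168 − 7P and SRAS is Y = 9P − 1240.
Setting them equal: 3408 = 16P, so P = 213.
Y = 2168 − 7·213 = 677.
Initially P = 207, Y = 607, so ΔP = +6 and ΔY = +70.

ΔP = +6, ΔY = +70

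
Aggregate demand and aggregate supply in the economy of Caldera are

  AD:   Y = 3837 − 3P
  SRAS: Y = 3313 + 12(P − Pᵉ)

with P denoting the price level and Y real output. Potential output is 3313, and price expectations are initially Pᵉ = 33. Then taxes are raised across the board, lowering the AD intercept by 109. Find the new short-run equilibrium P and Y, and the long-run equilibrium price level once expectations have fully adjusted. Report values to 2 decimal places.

Short run: P = 54.07, Y = 3565.80. Long run: P = 138.33.

AD shifts left: new AD is Y = 3728 − 3P. With Pᵉ = 33, SRAS is Y = 2917 + 12P.
Short run: 3728 − 3P = 2917 + 12P gives 811 = 15P, so P = 54.07 and Y = 3728 − 3P = 3565.80.
Y = 3565.80 is above potential 3313; expectations adjust and SRAS shifts left until Y = 3313.
Long run: on the new AD curve, 3313 = 3728 − 3P gives P = 138.33.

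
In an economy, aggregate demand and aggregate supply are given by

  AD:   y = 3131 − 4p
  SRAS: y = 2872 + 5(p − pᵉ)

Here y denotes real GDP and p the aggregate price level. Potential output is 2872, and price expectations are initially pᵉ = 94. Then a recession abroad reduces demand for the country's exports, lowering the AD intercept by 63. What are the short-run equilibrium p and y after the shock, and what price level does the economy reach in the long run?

Short run: p = 74, y = 2772. Long run: p = 49.

AD shifts left: new AD is y = 3068 − 4p. With pᵉ = 94, SRAS is y = 2402 + 5p.
Short run: 3068 − 4p = 2402 + 5p gives 666 = 9p, so p = 74 and y = 3068 − 4·74 = 2772.
y = 2772 is below potential 2872; expectations adjust and SRAS shifts right until y = 2872.
Long run: on the new AD curve, 2872 = 3068 − 4p gives p = 49.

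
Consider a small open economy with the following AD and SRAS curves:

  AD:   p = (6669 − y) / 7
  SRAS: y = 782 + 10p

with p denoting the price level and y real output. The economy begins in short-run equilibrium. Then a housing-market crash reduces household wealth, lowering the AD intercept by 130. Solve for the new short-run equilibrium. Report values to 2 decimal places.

p = 338.65, y = 4168.47

This is a negative demand shock: AD shifts left.
New AD: y = 6539 − 7p.
Set AD = SRAS: 6539 − 7p = 782 + 10p, so 5757 = 17p and p = 338.65.
Substituting into AD, y = 4168.47.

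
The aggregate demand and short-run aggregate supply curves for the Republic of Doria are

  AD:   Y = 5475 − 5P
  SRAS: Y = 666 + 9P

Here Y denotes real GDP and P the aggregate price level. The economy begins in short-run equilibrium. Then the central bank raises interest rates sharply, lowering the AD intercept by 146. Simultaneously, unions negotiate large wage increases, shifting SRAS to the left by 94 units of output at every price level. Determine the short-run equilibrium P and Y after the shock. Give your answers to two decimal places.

P = 339.79, Y = 3630.07

After both shocks: AD is Y = 5329 − 5P and SRAS is Y = 572 + 9P.
Setting them equal: 4757 = 14P, so P = 339.79.
Substituting into AD, Y = 3630.07.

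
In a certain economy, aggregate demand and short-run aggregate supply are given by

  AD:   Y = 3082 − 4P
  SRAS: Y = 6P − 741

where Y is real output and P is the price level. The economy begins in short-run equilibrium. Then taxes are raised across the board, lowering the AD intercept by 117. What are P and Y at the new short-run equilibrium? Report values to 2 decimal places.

P = 370.60, Y = 1482.60

This is a negative demand shock: AD shifts left.
New AD: Y = 2965 − 4P.
Set AD = SRAS: 2965 − 4P = 6P − 741, so 3706 = 10P and P = 370.60.
Substituting into AD, Y = 1482.60.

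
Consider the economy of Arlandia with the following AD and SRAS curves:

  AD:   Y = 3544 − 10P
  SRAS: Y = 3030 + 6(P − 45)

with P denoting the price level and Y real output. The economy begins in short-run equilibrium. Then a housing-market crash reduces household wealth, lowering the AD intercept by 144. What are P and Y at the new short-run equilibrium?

This is a negative demand shock: AD shifts left.
New AD: Y = 3400 − 10P.
SRAS can be written Y = 2760 + 6P.
Set AD = SRAS: 3400 − 10P = 2760 + 6P, so 640 = 16P and P = 40.
Y = 3400 − 10·40 = 3000.

P = 40, Y = 3000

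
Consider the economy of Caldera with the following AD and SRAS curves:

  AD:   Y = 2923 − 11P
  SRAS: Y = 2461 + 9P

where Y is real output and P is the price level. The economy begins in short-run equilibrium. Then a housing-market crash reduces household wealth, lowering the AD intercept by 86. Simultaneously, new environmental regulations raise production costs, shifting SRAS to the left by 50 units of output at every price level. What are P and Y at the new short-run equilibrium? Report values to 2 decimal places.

P = 21.30, Y = 2602.70

After both shocks: AD is Y = 2837 − 11P and SRAS is Y = 2411 + 9P.
Setting them equal: 426 = 20P, so P = 21.30.
Substituting into AD, Y = 2602.70.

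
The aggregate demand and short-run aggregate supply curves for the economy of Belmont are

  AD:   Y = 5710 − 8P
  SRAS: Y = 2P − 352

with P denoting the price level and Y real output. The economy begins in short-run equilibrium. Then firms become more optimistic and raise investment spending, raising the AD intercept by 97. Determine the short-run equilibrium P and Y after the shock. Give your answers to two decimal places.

This is a positive demand shock: AD shifts right.
New AD: Y = 5807 − 8P.
Set AD = SRAS: 5807 − 8P = 2P − 352, so 6159 = 10P and P = 615.90.
Substituting into AD, Y = 879.80.

P = 615.90, Y = 879.80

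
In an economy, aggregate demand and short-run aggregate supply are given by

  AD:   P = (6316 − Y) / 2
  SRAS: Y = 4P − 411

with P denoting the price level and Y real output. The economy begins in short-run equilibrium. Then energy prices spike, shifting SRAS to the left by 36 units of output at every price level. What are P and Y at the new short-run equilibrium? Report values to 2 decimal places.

P = 1127.17, Y = 4061.67

This is a negative supply shock: SRAS shifts left.
New SRAS: Y = 4P − 447.
Set AD = SRAS: 6316 − 2P = 4P − 447, so 6763 = 6P and P = 1127.17.
Substituting into AD, Y = 4061.67.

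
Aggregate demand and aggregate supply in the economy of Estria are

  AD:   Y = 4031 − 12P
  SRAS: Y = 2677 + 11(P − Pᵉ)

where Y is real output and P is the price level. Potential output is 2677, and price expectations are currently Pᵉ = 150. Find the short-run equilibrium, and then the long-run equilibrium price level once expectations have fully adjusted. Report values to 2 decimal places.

Short run: with Pᵉ = 150, SRAS is Y = 1027 + 11P. Setting AD = SRAS gives 3004 = 23P, so P = 130.61 and Y = 4031 − 12P = 2463.70.
Output 2463.70 is below potential 2677, so over time expected prices fall and SRAS shifts right until Y returns to 2677.
Long run: Y = 2677 on the AD curve gives 2677 = 4031 − 12P, so P = 112.83.

Short run: P = 130.61, Y = 2463.70. Long run: P = 112.83.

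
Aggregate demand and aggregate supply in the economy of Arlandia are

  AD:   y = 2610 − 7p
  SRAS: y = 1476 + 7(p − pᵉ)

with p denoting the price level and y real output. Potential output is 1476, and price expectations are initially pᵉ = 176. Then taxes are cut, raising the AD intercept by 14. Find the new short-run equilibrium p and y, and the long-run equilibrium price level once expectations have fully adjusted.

AD shifts right: new AD is y = 2624 − 7p. With pᵉ = 176, SRAS is y = 244 + 7p.
Short run: 2624 − 7p = 244 + 7p gives 2380 = 14p, so p = 170 and y = 2624 − 7·170 = 1434.
y = 1434 is below potential 1476; expectations adjust and SRAS shifts right until y = 1476.
Long run: on the new AD curve, 1476 = 2624 − 7p gives p = 164.

Short run: p = 170, y = 1434. Long run: p = 164.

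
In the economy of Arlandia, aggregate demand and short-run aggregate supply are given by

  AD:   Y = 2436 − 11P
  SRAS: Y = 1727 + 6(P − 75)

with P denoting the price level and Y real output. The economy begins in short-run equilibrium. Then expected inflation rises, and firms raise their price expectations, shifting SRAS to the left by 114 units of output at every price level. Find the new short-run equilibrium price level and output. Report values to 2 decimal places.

P = 74.88, Y = 1612.29

This is a negative supply shock: SRAS shifts left.
New SRAS: Y = 1163 + 6P.
Set AD = SRAS: 2436 − 11P = 1163 + 6P, so 1273 = 17P and P = 74.88.
Substituting into AD, Y = 1612.29.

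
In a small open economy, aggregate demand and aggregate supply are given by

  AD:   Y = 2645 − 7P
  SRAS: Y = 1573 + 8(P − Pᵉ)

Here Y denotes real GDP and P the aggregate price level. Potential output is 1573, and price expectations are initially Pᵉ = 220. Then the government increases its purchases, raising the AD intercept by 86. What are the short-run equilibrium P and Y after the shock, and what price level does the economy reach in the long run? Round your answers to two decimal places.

Short run: P = 194.53, Y = 1369.27. Long run: P = 165.43.

AD shifts right: new AD is Y = 2731 − 7P. With Pᵉ = 220, SRAS is Y = 8P − 187.
Short run: 2731 − 7P = 8P − 187 gives 2918 = 15P, so P = 194.53 and Y = 2731 − 7P = 1369.27.
Y = 1369.27 is below potential 1573; expectations adjust and SRAS shifts right until Y = 1573.
Long run: on the new AD curve, 1573 = 2731 − 7P gives P = 165.43.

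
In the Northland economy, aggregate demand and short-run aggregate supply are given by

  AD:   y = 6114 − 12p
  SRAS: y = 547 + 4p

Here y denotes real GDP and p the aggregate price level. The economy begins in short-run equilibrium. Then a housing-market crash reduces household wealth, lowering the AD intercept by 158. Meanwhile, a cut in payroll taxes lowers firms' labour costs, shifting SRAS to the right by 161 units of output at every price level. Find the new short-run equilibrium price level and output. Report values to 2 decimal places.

After both shocks: AD is y = 5956 − 12p and SRAS is y = 708 + 4p.
Setting them equal: 5248 = 16p, so p = 328.00.
Substituting into AD, y = 2020.00.

p = 328.00, y = 2020.00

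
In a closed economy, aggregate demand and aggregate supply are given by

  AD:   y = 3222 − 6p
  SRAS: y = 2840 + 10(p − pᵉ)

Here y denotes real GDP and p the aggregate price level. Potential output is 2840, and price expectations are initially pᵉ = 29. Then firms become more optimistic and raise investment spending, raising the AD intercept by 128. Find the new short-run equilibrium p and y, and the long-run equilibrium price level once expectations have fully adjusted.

Short run: p = 50, y = 3050. Long run: p = 85.

AD shifts right: new AD is y = 3350 − 6p. With pᵉ = 29, SRAS is y = 2550 + 10p.
Short run: 3350 − 6p = 2550 + 10p gives 800 = 16p, so p = 50 and y = 3350 − 6·50 = 3050.
y = 3050 is above potential 2840; expectations adjust and SRAS shifts left until y = 2840.
Long run: on the new AD curve, 2840 = 3350 − 6p gives p = 85.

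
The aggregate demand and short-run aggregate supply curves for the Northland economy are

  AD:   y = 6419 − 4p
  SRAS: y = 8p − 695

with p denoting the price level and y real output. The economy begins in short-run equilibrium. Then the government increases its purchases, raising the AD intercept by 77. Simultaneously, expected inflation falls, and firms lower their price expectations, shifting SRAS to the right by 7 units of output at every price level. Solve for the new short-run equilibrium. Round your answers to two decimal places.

After both shocks: AD is y = 6496 − 4p and SRAS is y = 8p − 688.
Setting them equal: 7184 = 12p, so p = 598.67.
Substituting into AD, y = 4101.33.

p = 598.67, y = 4101.33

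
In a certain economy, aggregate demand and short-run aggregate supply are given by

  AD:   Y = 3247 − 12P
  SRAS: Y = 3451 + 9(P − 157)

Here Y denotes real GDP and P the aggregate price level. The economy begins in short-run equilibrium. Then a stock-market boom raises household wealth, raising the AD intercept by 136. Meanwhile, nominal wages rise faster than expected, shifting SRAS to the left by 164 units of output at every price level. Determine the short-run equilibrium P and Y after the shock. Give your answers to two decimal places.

After both shocks: AD is Y = 3383 − 12P and SRAS is Y = 1874 + 9P.
Setting them equal: 1509 = 21P, so P = 71.86.
Substituting into AD, Y = 2520.71.

P = 71.86, Y = 2520.71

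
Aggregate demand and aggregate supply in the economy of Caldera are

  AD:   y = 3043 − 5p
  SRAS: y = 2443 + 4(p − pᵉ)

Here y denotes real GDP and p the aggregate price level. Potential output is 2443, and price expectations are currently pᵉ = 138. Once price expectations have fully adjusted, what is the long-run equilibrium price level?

Long-run p = 120

Short run: with pᵉ = 138, SRAS is y = 1891 + 4p. Setting AD = SRAS gives 1152 = 9p, so p = 128 and y = 3043 − 5·128 = 2403.
Output 2403 is below potential 2443, so over time expected prices fall and SRAS shifts right until y returns to 2443.
Long run: y = 2443 on the AD curve gives 2443 = 3043 − 5p, so p = 120.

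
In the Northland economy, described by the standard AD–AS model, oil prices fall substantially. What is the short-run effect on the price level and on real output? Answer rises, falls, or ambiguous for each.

This is a favourable supply shock: SRAS shifts right.
Moving along the downward-sloping AD curve, P falls and Y rises.

Price level: falls; output: rises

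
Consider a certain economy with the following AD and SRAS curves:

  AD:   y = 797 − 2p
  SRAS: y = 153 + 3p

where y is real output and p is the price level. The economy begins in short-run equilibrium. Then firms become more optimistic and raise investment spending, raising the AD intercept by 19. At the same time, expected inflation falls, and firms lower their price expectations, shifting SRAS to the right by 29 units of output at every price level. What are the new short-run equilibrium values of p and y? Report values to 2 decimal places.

After both shocks: AD is y = 816 − 2p and SRAS is y = 182 + 3p.
Setting them equal: 634 = 5p, so p = 126.80.
Substituting into AD, y = 562.40.

p = 126.80, y = 562.40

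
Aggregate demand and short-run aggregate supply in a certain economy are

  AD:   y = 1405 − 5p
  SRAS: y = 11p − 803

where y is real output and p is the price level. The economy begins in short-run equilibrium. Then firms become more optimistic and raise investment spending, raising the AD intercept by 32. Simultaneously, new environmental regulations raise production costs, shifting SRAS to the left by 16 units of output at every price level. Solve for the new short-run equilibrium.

After both shocks: AD is y = 1437 − 5p and SRAS is y = 11p − 819.
Setting them equal: 2256 = 16p, so p = 141.
y = 1437 − 5·141 = 732.

p = 141, y = 732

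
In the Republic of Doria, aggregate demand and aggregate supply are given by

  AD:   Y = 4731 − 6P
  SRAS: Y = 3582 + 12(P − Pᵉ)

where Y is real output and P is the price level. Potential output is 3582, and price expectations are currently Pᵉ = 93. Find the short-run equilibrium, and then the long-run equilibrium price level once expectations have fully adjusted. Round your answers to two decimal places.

Short run: with Pᵉ = 93, SRAS is Y = 2466 + 12P. Setting AD = SRAS gives 2265 = 18P, so P = 125.83 and Y = 4731 − 6P = 3976.00.
Output 3976.00 is above potential 3582, so over time expected prices rise and SRAS shifts left until Y returns to 3582.
Long run: Y = 3582 on the AD curve gives 3582 = 4731 − 6P, so P = 191.50.

Short run: P = 125.83, Y = 3976.00. Long run: P = 191.50.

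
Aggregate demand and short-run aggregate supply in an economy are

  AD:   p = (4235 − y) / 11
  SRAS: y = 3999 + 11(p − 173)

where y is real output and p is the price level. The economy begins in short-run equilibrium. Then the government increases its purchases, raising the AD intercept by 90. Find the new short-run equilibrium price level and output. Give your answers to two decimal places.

p = 101.32, y = 3210.50

This is a positive demand shock: AD shifts right.
New AD: y = 4325 − 11p.
SRAS can be written y = 2096 + 11p.
Set AD = SRAS: 4325 − 11p = 2096 + 11p, so 2229 = 22p and p = 101.32.
Substituting into AD, y = 3210.50.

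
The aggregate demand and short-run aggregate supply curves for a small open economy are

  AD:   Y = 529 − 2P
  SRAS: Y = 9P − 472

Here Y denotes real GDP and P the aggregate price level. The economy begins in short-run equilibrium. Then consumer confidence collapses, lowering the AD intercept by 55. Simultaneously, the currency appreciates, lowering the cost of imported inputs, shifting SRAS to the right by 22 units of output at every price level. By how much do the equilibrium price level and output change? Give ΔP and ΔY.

ΔP = -7, ΔY = -41

After both shocks: AD is Y = 474 − 2P and SRAS is Y = 9P − 450.
Setting them equal: 924 = 11P, so P = 84.
Y = 474 − 2·84 = 306.
Initially P = 91, Y = 347, so ΔP = -7 and ΔY = -41.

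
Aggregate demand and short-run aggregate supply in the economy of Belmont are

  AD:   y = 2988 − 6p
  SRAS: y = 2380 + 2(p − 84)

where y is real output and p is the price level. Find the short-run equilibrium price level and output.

Write SRAS as y = 2380 + 2p − 168 = 2212 + 2p.
Set AD = SRAS: 2988 − 6p = 2212 + 2p, so 776 = 8p and p = 97.
Then y = 2988 − 6·97 = 2406.

p = 97, y = 2406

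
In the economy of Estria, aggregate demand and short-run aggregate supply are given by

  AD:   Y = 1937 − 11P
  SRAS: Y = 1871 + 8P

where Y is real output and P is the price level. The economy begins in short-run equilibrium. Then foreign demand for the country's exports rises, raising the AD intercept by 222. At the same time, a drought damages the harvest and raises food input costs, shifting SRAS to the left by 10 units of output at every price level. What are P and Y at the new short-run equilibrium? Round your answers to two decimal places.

After both shocks: AD is Y = 2159 − 11P and SRAS is Y = 1861 + 8P.
Setting them equal: 298 = 19P, so P = 15.68.
Substituting into AD, Y = 1986.47.

P = 15.68, Y = 1986.47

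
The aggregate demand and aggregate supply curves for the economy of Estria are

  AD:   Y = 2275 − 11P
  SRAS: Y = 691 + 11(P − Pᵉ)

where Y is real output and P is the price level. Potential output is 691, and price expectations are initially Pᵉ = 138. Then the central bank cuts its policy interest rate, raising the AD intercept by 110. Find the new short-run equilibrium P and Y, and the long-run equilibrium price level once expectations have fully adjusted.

Short run: P = 146, Y = 779. Long run: P = 154.

AD shifts right: new AD is Y = 2385 − 11P. With Pᵉ = 138, SRAS is Y = 11P − 827.
Short run: 2385 − 11P = 11P − 827 gives 3212 = 22P, so P = 146 and Y = 2385 − 11·146 = 779.
Y = 779 is above potential 691; expectations adjust and SRAS shifts left until Y = 691.
Long run: on the new AD curve, 691 = 2385 − 11P gives P = 154.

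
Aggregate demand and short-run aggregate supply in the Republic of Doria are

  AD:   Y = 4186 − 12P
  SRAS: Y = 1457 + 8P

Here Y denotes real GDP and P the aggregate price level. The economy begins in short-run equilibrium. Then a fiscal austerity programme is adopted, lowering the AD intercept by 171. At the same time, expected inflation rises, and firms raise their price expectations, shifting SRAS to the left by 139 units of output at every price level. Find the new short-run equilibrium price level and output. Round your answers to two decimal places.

P = 134.85, Y = 2396.80

After both shocks: AD is Y = 4015 − 12P and SRAS is Y = 1318 + 8P.
Setting them equal: 2697 = 20P, so P = 134.85.
Substituting into AD, Y = 2396.80.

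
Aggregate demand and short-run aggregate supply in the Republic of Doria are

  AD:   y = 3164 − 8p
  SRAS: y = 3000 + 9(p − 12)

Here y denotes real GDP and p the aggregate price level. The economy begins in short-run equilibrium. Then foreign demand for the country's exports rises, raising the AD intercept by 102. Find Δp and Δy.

This is a positive demand shock: AD shifts right.
New AD: y = 3266 − 8p.
SRAS can be written y = 2892 + 9p.
Set AD = SRAS: 3266 − 8p = 2892 + 9p, so 374 = 17p and p = 22.
y = 3266 − 8·22 = 3090.
Initially p = 16, y = 3036, so Δp = +6 and Δy = +54.

Δp = +6, Δy = +54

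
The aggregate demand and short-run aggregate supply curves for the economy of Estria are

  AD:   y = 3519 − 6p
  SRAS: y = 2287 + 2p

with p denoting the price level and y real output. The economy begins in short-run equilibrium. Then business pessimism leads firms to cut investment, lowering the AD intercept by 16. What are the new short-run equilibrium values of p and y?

This is a negative demand shock: AD shifts left.
New AD: y = 3503 − 6p.
Set AD = SRAS: 3503 − 6p = 2287 + 2p, so 1216 = 8p and p = 152.
y = 3503 − 6·152 = 2591.

p = 152, y = 2591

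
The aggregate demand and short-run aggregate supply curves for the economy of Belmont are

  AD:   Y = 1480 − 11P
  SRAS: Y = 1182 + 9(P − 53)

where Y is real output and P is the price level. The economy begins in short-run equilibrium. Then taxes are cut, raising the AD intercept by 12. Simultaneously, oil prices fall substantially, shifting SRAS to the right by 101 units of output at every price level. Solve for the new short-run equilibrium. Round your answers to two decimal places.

P = 34.30, Y = 1114.70

After both shocks: AD is Y = 1492 − 11P and SRAS is Y = 806 + 9P.
Setting them equal: 686 = 20P, so P = 34.30.
Substituting into AD, Y = 1114.70.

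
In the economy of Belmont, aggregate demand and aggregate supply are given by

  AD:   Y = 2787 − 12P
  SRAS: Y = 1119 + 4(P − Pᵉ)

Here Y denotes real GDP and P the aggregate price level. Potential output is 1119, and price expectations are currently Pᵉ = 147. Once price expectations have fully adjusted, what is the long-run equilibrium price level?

Short run: with Pᵉ = 147, SRAS is Y = 531 + 4P. Setting AD = SRAS gives 2256 = 16P, so P = 141 and Y = 2787 − 12·141 = 1095.
Output 1095 is below potential 1119, so over time expected prices fall and SRAS shifts right until Y returns to 1119.
Long run: Y = 1119 on the AD curve gives 1119 = 2787 − 12P, so P = 139.

Long-run P = 139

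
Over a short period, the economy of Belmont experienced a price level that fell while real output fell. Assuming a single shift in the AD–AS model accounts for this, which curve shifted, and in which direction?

AD shifted left

P fell and Y fell. An AD shift moves P and Y in the same direction; an SRAS shift moves them in opposite directions.
Here P and Y moved in the same direction, so the AD curve shifted.
Since Y fell, AD shifted left.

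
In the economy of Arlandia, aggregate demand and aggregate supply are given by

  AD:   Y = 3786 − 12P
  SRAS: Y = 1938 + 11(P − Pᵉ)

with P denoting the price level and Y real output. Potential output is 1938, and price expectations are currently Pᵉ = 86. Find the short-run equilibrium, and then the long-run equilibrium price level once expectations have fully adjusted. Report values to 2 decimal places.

Short run: with Pᵉ = 86, SRAS is Y = 992 + 11P. Setting AD = SRAS gives 2794 = 23P, so P = 121.48 and Y = 3786 − 12P = 2328.26.
Output 2328.26 is above potential 1938, so over time expected prices rise and SRAS shifts left until Y returns to 1938.
Long run: Y = 1938 on the AD curve gives 1938 = 3786 − 12P, so P = 154.00.

Short run: P = 121.48, Y = 2328.26. Long run: P = 154.00.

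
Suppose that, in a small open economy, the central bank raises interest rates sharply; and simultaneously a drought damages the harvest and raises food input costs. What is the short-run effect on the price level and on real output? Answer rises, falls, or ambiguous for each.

The first event is a negative demand shock: AD shifts left, which by itself pushes P down and Y down.
The second is an adverse supply shock: SRAS shifts left, which by itself pushes P up and Y down.
The two shocks push P in opposite directions, so the effect on P is ambiguous. Both shocks push Y down, so Y falls.

Price level: ambiguous; output: falls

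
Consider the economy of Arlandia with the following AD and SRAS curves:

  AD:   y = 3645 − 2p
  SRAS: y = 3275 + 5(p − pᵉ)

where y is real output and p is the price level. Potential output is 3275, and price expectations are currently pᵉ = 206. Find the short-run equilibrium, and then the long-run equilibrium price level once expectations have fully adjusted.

Short run: p = 200, y = 3245. Long run: p = 185.

Short run: with pᵉ = 206, SRAS is y = 2245 + 5p. Setting AD = SRAS gives 1400 = 7p, so p = 200 and y = 3645 − 2·200 = 3245.
Output 3245 is below potential 3275, so over time expected prices fall and SRAS shifts right until y returns to 3275.
Long run: y = 3275 on the AD curve gives 3275 = 3645 − 2p, so p = 185.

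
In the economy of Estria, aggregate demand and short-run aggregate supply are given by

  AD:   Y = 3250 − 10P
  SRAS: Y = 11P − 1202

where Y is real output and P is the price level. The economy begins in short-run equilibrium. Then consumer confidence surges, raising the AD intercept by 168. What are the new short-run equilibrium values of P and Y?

P = 220, Y = 1218

This is a positive demand shock: AD shifts right.
New AD: Y = 3418 − 10P.
Set AD = SRAS: 3418 − 10P = 11P − 1202, so 4620 = 21P and P = 220.
Y = 3418 − 10·220 = 1218.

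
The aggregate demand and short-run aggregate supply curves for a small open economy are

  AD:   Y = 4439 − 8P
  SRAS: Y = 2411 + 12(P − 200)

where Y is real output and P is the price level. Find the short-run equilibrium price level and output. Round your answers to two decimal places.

P = 221.40, Y = 2667.80

Write SRAS as Y = 2411 + 12P − 2400 = 11 + 12P.
Set AD = SRAS: 4439 − 8P = 11 + 12P, so 4428 = 20P and P = 221.40.
Substituting into AD, Y = 4439 − 8P = 2667.80.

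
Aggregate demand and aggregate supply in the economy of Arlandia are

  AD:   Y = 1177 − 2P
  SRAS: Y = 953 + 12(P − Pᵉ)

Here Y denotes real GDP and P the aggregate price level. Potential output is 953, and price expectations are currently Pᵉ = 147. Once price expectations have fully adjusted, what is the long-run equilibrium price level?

Short run: with Pᵉ = 147, SRAS is Y = 12P − 811. Setting AD = SRAS gives 1988 = 14P, so P = 142 and Y = 1177 − 2·142 = 893.
Output 893 is below potential 953, so over time expected prices fall and SRAS shifts right until Y returns to 953.
Long run: Y = 953 on the AD curve gives 953 = 1177 − 2P, so P = 112.

Long-run P = 112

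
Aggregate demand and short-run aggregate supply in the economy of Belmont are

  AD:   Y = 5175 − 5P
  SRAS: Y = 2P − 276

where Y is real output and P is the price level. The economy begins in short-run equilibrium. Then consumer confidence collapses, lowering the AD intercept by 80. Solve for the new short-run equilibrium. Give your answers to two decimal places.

P = 767.29, Y = 1258.57

This is a negative demand shock: AD shifts left.
New AD: Y = 5095 − 5P.
Set AD = SRAS: 5095 − 5P = 2P − 276, so 5371 = 7P and P = 767.29.
Substituting into AD, Y = 1258.57.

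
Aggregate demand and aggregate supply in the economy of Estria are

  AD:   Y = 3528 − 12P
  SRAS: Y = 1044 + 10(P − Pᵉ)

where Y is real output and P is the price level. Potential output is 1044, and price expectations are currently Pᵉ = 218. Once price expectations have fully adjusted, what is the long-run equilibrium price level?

Long-run P = 207

Short run: with Pᵉ = 218, SRAS is Y = 10P − 1136. Setting AD = SRAS gives 4664 = 22P, so P = 212 and Y = 3528 − 12·212 = 984.
Output 984 is below potential 1044, so over time expected prices fall and SRAS shifts right until Y returns to 1044.
Long run: Y = 1044 on the AD curve gives 1044 = 3528 − 12P, so P = 207.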